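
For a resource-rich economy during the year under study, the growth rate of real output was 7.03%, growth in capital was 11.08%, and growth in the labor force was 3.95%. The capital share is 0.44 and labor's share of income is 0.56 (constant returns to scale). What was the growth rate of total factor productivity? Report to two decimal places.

-0.06%

Labor's share = 1 − 0.44 = 0.56.
Capital: 0.44 × 11.08 = 4.8752 pp.
The labor force: 0.56 × 3.95 = 2.212 pp.
TFP growth = 7.03 − 7.0872 = -0.0572%.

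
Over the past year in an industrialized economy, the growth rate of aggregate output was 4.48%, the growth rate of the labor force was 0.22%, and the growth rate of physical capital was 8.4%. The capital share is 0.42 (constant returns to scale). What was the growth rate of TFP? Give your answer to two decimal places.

Labor's share = 1 − 0.42 = 0.58.
Physical capital: 0.42 × 8.4 = 3.528 pp.
The labor force: 0.58 × 0.22 = 0.1276 pp.
TFP growth = 4.48 − 3.6556 = 0.8244%.

0.82%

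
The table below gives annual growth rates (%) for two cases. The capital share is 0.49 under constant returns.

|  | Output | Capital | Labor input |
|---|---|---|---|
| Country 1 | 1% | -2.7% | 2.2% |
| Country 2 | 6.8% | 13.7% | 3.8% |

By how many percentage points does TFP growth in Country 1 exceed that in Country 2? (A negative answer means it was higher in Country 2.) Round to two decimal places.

Labor's share = 1 − 0.49 = 0.51.
Country 1: TFP = 1 + 1.323 − 1.122 = 1.201%.
Country 2: TFP = 6.8 − 6.713 − 1.938 = -1.851%.
Difference = 1.201 − (-1.851) = 3.052 pp.

3.05 percentage points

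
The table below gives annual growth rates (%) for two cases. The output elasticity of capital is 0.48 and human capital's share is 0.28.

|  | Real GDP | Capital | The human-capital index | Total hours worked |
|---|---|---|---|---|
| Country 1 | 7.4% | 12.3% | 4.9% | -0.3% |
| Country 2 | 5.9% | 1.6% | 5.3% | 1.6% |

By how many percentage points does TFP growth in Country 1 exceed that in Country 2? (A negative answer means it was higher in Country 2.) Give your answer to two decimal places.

-3.07 percentage points

Labor's share = 1 − 0.48 − 0.28 = 0.24.
Country 1: TFP = 7.4 − 5.904 − 1.372 + 0.072 = 0.196%.
Country 2: TFP = 5.9 − 0.768 − 1.484 − 0.384 = 3.264%.
Difference = 0.196 − (3.264) = -3.068 pp.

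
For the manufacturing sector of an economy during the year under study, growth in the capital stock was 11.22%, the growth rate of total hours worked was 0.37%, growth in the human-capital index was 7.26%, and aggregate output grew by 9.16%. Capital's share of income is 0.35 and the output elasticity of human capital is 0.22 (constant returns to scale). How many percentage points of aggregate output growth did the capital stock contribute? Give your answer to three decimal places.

Contribution = share × growth = 0.35 × 11.22 = 3.927 pp.

3.927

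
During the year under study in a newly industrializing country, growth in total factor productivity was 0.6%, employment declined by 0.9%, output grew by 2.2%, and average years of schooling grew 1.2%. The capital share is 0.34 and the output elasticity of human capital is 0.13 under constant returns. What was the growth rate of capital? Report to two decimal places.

Labor's share = 1 − 0.34 − 0.13 = 0.53.
gY = gA + 0.13×1.2 + 0.53×(-0.9) + 0.34×g.
0.34×g = 2.2 − 0.6 + 0.321 = 1.921.
g = 1.921 / 0.34 = 5.65%.

Capital growth was 5.65%.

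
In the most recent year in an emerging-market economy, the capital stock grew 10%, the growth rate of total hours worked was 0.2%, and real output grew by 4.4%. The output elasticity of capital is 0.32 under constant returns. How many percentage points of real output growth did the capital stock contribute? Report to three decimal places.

Contribution = share × growth = 0.32 × 10 = 3.2 pp.

3.200 pp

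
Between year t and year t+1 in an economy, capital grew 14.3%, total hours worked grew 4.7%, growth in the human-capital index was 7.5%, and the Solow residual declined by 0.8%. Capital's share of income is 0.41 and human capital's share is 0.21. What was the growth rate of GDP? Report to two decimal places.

GDP growth was 8.42%.

Labor's share = 1 − 0.41 − 0.21 = 0.38.
Capital: 0.41 × 14.3 = 5.863 pp.
The human-capital index: 0.21 × 7.5 = 1.575 pp.
Total hours worked: 0.38 × 4.7 = 1.786 pp.
Output growth = -0.8 + 9.224 = 8.424%.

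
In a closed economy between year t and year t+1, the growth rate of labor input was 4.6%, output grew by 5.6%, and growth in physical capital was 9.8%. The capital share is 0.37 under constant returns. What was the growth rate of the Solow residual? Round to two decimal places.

-0.92%

Labor's share = 1 − 0.37 = 0.63.
Physical capital: 0.37 × 9.8 = 3.626 pp.
Labor input: 0.63 × 4.6 = 2.898 pp.
TFP growth = 5.6 − 6.524 = -0.924%.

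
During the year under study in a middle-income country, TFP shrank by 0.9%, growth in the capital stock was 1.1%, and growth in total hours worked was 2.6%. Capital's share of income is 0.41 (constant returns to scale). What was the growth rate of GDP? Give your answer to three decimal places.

Labor's share = 1 − 0.41 = 0.59.
The capital stock: 0.41 × 1.1 = 0.451 pp.
Total hours worked: 0.59 × 2.6 = 1.534 pp.
Output growth = -0.9 + 1.985 = 1.085%.

1.085%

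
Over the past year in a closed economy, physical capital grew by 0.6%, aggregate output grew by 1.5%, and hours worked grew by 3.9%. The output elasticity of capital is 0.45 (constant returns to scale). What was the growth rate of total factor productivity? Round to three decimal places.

-0.915%

Labor's share = 1 − 0.45 = 0.55.
Physical capital: 0.45 × 0.6 = 0.27 pp.
Hours worked: 0.55 × 3.9 = 2.145 pp.
TFP growth = 1.5 − 2.415 = -0.915%.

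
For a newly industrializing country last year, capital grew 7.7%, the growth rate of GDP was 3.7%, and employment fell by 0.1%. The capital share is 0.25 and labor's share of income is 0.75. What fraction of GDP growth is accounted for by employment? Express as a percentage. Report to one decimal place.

Employment accounted for -2.0% of growth.

Labor's share = 1 − 0.25 = 0.75.
Employment contributed 0.75 × (-0.1) = -0.075 pp.
Share of growth = -0.075 / 3.7 × 100 = -2.027%.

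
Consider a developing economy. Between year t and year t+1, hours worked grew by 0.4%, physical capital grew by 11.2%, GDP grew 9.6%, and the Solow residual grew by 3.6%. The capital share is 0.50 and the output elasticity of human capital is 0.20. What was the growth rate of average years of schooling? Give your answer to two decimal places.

1.40%

Labor's share = 1 − 0.5 − 0.2 = 0.3.
gY = gA + 0.5×11.2 + 0.3×0.4 + 0.2×g.
0.2×g = 9.6 − 3.6 − 5.72 = 0.28.
g = 0.28 / 0.2 = 1.4%.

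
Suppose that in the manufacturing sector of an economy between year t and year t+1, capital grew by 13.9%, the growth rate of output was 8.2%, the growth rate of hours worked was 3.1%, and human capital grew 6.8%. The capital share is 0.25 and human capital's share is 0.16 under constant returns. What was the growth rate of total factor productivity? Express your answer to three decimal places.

Total factor productivity grew 1.808%.

Labor's share = 1 − 0.25 − 0.16 = 0.59.
Capital: 0.25 × 13.9 = 3.475 pp.
Human capital: 0.16 × 6.8 = 1.088 pp.
Hours worked: 0.59 × 3.1 = 1.829 pp.
TFP growth = 8.2 − 6.392 = 1.808%.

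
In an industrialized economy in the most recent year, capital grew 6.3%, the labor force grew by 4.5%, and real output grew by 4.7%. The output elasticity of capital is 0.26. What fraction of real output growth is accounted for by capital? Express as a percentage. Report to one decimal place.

34.9%

Capital contributed 0.26 × 6.3 = 1.638 pp.
Share of growth = 1.638 / 4.7 × 100 = 34.851%.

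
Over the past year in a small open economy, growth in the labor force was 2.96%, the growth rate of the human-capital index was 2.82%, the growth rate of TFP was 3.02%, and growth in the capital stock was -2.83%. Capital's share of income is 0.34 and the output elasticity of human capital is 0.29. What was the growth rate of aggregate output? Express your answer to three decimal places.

Labor's share = 1 − 0.34 − 0.29 = 0.37.
The capital stock: 0.34 × (-2.83) = -0.9622 pp.
The human-capital index: 0.29 × 2.82 = 0.8178 pp.
The labor force: 0.37 × 2.96 = 1.0952 pp.
Output growth = 3.02 + 0.9508 = 3.9708%.

3.971%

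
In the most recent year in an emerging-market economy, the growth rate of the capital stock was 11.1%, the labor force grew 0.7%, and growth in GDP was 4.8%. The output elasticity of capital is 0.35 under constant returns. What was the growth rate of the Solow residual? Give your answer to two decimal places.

Labor's share = 1 − 0.35 = 0.65.
The capital stock: 0.35 × 11.1 = 3.885 pp.
The labor force: 0.65 × 0.7 = 0.455 pp.
TFP growth = 4.8 − 4.34 = 0.46%.

0.46%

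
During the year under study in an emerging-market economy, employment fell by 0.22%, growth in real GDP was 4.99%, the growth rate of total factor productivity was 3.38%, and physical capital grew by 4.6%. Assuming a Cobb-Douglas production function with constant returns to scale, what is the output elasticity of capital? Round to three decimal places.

The output elasticity of capital is 0.380.

gY = gA + α·gK + (1−α)·gL, so gY − gA − gL = α(gK − gL).
4.99 − 3.38 + 0.22 = α × (4.6 − (-0.22)).
1.83 = 4.82 α, so α = 0.37967.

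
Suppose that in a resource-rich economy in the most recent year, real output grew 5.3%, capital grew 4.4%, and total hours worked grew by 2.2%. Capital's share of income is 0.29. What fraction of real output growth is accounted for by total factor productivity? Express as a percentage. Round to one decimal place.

Labor's share = 1 − 0.29 = 0.71.
Capital: 0.29 × 4.4 = 1.276 pp.
Total hours worked: 0.71 × 2.2 = 1.562 pp.
TFP growth = 5.3 − 2.838 = 2.462%.
TFP share of growth = 2.462 / 5.3 × 100 = 46.453%.

46.5%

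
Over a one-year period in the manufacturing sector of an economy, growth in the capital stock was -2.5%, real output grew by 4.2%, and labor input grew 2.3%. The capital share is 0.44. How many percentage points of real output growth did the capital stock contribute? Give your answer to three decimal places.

-1.100 pp

Contribution = share × growth = 0.44 × (-2.5) = -1.1 pp.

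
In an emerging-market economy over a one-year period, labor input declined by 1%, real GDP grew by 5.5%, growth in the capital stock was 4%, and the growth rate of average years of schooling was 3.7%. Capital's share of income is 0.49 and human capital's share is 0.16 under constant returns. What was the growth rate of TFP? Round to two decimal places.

Labor's share = 1 − 0.49 − 0.16 = 0.35.
The capital stock: 0.49 × 4 = 1.96 pp.
Average years of schooling: 0.16 × 3.7 = 0.592 pp.
Labor input: 0.35 × (-1) = -0.35 pp.
TFP growth = 5.5 − 2.202 = 3.298%.

3.30%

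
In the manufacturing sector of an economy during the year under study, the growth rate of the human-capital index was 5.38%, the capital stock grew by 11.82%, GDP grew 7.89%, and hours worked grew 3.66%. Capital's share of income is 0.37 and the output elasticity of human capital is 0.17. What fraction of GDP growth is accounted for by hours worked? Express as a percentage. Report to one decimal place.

Labor's share = 1 − 0.37 − 0.17 = 0.46.
Hours worked contributed 0.46 × 3.66 = 1.6836 pp.
Share of growth = 1.6836 / 7.89 × 100 = 21.338%.

21.3%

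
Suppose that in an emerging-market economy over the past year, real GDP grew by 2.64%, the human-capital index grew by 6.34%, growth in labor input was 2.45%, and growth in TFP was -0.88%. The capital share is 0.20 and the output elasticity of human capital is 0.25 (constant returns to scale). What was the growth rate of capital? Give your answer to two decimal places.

Labor's share = 1 − 0.2 − 0.25 = 0.55.
gY = gA + 0.25×6.34 + 0.55×2.45 + 0.2×g.
0.2×g = 2.64 + 0.88 − 2.9325 = 0.5875.
g = 0.5875 / 0.2 = 2.9375%.

2.94%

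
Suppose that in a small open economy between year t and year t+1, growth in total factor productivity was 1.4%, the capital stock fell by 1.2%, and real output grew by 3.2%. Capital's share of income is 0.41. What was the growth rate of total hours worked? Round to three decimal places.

Total hours worked grew 3.885%.

Labor's share = 1 − 0.41 = 0.59.
gY = gA + 0.41×(-1.2) + 0.59×g.
0.59×g = 3.2 − 1.4 + 0.492 = 2.292.
g = 2.292 / 0.59 = 3.88475%.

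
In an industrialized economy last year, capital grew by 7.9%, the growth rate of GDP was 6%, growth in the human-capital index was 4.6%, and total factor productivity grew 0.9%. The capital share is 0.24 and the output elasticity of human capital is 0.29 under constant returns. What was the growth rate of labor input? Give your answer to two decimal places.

Labor's share = 1 − 0.24 − 0.29 = 0.47.
gY = gA + 0.24×7.9 + 0.29×4.6 + 0.47×g.
0.47×g = 6 − 0.9 − 3.23 = 1.87.
g = 1.87 / 0.47 = 3.9787%.

3.98%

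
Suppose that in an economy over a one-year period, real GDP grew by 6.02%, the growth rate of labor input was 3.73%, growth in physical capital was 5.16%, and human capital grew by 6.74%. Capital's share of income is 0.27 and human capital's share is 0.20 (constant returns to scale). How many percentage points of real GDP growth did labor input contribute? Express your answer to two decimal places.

Labor's share = 1 − 0.27 − 0.2 = 0.53.
Contribution = share × growth = 0.53 × 3.73 = 1.9769 pp.

1.98 pp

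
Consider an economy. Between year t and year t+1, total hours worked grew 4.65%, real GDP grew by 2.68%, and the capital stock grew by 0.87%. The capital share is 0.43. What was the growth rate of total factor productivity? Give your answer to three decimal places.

Labor's share = 1 − 0.43 = 0.57.
The capital stock: 0.43 × 0.87 = 0.3741 pp.
Total hours worked: 0.57 × 4.65 = 2.6505 pp.
TFP growth = 2.68 − 3.0246 = -0.3446%.

-0.345%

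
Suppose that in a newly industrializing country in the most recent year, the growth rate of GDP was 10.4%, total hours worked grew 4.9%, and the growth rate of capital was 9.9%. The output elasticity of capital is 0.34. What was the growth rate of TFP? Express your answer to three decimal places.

Labor's share = 1 − 0.34 = 0.66.
Capital: 0.34 × 9.9 = 3.366 pp.
Total hours worked: 0.66 × 4.9 = 3.234 pp.
TFP growth = 10.4 − 6.6 = 3.8%.

3.800%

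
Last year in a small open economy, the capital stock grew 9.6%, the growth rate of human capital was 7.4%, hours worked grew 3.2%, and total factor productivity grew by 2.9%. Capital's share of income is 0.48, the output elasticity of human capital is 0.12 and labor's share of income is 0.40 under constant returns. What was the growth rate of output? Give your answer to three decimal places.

Output grew 9.676%.

Labor's share = 1 − 0.48 − 0.12 = 0.4.
The capital stock: 0.48 × 9.6 = 4.608 pp.
Human capital: 0.12 × 7.4 = 0.888 pp.
Hours worked: 0.4 × 3.2 = 1.28 pp.
Output growth = 2.9 + 6.776 = 9.676%.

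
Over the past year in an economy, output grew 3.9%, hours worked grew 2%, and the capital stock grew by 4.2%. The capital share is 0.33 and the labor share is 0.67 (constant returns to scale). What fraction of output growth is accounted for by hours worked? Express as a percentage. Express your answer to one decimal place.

Labor's share = 1 − 0.33 = 0.67.
Hours worked contributed 0.67 × 2 = 1.34 pp.
Share of growth = 1.34 / 3.9 × 100 = 34.359%.

34.4%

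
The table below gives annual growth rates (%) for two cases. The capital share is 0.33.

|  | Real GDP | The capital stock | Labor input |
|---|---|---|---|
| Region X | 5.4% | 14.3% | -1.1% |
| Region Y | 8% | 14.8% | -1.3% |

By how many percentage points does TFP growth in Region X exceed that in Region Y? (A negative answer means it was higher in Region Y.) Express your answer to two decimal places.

-2.57 percentage points

Labor's share = 1 − 0.33 = 0.67.
Region X: TFP = 5.4 − 4.719 + 0.737 = 1.418%.
Region Y: TFP = 8 − 4.884 + 0.871 = 3.987%.
Difference = 1.418 − (3.987) = -2.569 pp.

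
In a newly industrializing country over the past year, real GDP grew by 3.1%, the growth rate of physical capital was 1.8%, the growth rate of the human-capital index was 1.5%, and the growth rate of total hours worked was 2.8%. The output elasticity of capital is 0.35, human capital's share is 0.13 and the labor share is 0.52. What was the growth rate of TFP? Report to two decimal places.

Labor's share = 1 − 0.35 − 0.13 = 0.52.
Physical capital: 0.35 × 1.8 = 0.63 pp.
The human-capital index: 0.13 × 1.5 = 0.195 pp.
Total hours worked: 0.52 × 2.8 = 1.456 pp.
TFP growth = 3.1 − 2.281 = 0.819%.

TFP grew 0.82%.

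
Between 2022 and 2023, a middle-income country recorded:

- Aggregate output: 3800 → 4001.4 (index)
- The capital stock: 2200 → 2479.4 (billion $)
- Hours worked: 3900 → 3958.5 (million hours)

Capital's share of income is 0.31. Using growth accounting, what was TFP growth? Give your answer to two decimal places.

0.33%

Aggregate output growth = (4001.4 − 3800) / 3800 = 5.3%.
The capital stock growth = (2479.4 − 2200) / 2200 = 12.7%.
Hours worked growth = (3958.5 − 3900) / 3900 = 1.5%.
Labor's share = 1 − 0.31 = 0.69.
The capital stock: 0.31 × 12.7 = 3.937 pp.
Hours worked: 0.69 × 1.5 = 1.035 pp.
TFP growth = 5.3 − 4.972 = 0.328%.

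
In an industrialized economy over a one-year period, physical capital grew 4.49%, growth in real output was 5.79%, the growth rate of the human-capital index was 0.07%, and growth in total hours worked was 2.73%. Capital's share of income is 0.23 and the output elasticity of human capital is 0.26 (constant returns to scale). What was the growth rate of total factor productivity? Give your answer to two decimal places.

Labor's share = 1 − 0.23 − 0.26 = 0.51.
Physical capital: 0.23 × 4.49 = 1.0327 pp.
The human-capital index: 0.26 × 0.07 = 0.0182 pp.
Total hours worked: 0.51 × 2.73 = 1.3923 pp.
TFP growth = 5.79 − 2.4432 = 3.3468%.

3.35%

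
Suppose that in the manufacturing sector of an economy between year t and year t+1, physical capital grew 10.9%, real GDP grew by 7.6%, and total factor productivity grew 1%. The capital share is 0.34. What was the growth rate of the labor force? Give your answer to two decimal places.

Labor's share = 1 − 0.34 = 0.66.
gY = gA + 0.34×10.9 + 0.66×g.
0.66×g = 7.6 − 1 − 3.706 = 2.894.
g = 2.894 / 0.66 = 4.3848%.

The labor force growth was 4.38%.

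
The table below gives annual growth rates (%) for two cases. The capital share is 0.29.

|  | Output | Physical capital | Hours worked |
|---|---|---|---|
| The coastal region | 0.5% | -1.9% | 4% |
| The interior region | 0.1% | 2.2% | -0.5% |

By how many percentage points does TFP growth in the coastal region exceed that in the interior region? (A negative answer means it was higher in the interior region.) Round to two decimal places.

Labor's share = 1 − 0.29 = 0.71.
The coastal region: TFP = 0.5 + 0.551 − 2.84 = -1.789%.
The interior region: TFP = 0.1 − 0.638 + 0.355 = -0.183%.
Difference = -1.789 − (-0.183) = -1.606 pp.

-1.61 percentage points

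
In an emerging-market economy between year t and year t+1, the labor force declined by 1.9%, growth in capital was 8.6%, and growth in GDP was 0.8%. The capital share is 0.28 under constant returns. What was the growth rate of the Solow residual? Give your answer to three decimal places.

Labor's share = 1 − 0.28 = 0.72.
Capital: 0.28 × 8.6 = 2.408 pp.
The labor force: 0.72 × (-1.9) = -1.368 pp.
TFP growth = 0.8 − 1.04 = -0.24%.

-0.240%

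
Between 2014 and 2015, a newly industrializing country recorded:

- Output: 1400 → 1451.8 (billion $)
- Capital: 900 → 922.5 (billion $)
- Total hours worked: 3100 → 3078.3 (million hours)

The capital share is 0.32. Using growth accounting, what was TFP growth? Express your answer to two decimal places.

3.38%

Output growth = (1451.8 − 1400) / 1400 = 3.7%.
Capital growth = (922.5 − 900) / 900 = 2.5%.
Total hours worked growth = (3078.3 − 3100) / 3100 = -0.7%.
Labor's share = 1 − 0.32 = 0.68.
Capital: 0.32 × 2.5 = 0.8 pp.
Total hours worked: 0.68 × (-0.7) = -0.476 pp.
TFP growth = 3.7 − 0.324 = 3.376%.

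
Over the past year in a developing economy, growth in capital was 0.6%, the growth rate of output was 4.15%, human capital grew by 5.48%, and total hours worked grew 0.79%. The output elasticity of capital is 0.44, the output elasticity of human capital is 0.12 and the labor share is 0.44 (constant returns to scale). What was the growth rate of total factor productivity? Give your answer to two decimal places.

2.88%

Labor's share = 1 − 0.44 − 0.12 = 0.44.
Capital: 0.44 × 0.6 = 0.264 pp.
Human capital: 0.12 × 5.48 = 0.6576 pp.
Total hours worked: 0.44 × 0.79 = 0.3476 pp.
TFP growth = 4.15 − 1.2692 = 2.8808%.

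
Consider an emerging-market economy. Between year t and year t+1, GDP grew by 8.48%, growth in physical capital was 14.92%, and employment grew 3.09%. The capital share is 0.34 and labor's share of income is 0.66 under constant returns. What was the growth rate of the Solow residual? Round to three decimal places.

Labor's share = 1 − 0.34 = 0.66.
Physical capital: 0.34 × 14.92 = 5.0728 pp.
Employment: 0.66 × 3.09 = 2.0394 pp.
TFP growth = 8.48 − 7.1122 = 1.3678%.

1.368%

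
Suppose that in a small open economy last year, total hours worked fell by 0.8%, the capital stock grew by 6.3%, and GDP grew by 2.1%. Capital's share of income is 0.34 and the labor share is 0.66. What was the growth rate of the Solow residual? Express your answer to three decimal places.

Labor's share = 1 − 0.34 = 0.66.
The capital stock: 0.34 × 6.3 = 2.142 pp.
Total hours worked: 0.66 × (-0.8) = -0.528 pp.
TFP growth = 2.1 − 1.614 = 0.486%.

0.486%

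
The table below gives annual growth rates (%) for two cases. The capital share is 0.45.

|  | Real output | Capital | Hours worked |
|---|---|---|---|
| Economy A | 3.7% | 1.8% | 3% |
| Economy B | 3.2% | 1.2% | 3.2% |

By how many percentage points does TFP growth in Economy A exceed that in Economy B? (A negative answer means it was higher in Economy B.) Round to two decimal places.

0.34 percentage points

Labor's share = 1 − 0.45 = 0.55.
Economy A: TFP = 3.7 − 0.81 − 1.65 = 1.24%.
Economy B: TFP = 3.2 − 0.54 − 1.76 = 0.9%.
Difference = 1.24 − (0.9) = 0.34 pp.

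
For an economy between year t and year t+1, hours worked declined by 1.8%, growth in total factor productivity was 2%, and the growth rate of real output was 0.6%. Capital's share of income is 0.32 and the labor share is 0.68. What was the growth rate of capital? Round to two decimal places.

Labor's share = 1 − 0.32 = 0.68.
gY = gA + 0.68×(-1.8) + 0.32×g.
0.32×g = 0.6 − 2 + 1.224 = -0.176.
g = -0.176 / 0.32 = -0.55%.

-0.55%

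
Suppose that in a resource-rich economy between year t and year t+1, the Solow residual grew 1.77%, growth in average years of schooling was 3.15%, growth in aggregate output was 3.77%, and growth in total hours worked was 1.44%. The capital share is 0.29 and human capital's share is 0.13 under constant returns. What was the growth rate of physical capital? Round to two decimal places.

Labor's share = 1 − 0.29 − 0.13 = 0.58.
gY = gA + 0.13×3.15 + 0.58×1.44 + 0.29×g.
0.29×g = 3.77 − 1.77 − 1.2447 = 0.7553.
g = 0.7553 / 0.29 = 2.6045%.

2.60%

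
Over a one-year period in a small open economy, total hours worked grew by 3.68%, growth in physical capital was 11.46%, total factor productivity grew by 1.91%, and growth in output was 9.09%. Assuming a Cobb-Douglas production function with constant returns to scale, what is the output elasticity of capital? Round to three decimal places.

gY = gA + α·gK + (1−α)·gL, so gY − gA − gL = α(gK − gL).
9.09 − 1.91 − 3.68 = α × (11.46 − 3.68).
3.5 = 7.78 α, so α = 0.44987.

The output elasticity of capital is 0.450.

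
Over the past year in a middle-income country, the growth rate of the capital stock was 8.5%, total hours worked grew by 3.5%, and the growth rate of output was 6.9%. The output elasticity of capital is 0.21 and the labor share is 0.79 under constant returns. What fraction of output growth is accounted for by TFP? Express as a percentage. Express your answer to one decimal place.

TFP accounted for 34.1% of growth.

Labor's share = 1 − 0.21 = 0.79.
The capital stock: 0.21 × 8.5 = 1.785 pp.
Total hours worked: 0.79 × 3.5 = 2.765 pp.
TFP growth = 6.9 − 4.55 = 2.35%.
TFP share of growth = 2.35 / 6.9 × 100 = 34.058%.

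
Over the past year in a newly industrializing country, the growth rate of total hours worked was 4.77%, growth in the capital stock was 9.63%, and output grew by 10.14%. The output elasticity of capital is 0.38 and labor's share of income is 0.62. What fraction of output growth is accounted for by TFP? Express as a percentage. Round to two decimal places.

Labor's share = 1 − 0.38 = 0.62.
The capital stock: 0.38 × 9.63 = 3.6594 pp.
Total hours worked: 0.62 × 4.77 = 2.9574 pp.
TFP growth = 10.14 − 6.6168 = 3.5232%.
TFP share of growth = 3.5232 / 10.14 × 100 = 34.7456%.

TFP accounted for 34.75% of growth.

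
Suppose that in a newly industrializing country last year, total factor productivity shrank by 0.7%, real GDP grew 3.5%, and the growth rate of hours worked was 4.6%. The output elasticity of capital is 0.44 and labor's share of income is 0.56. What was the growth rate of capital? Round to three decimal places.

Labor's share = 1 − 0.44 = 0.56.
gY = gA + 0.56×4.6 + 0.44×g.
0.44×g = 3.5 + 0.7 − 2.576 = 1.624.
g = 1.624 / 0.44 = 3.69091%.

Capital grew 3.691%.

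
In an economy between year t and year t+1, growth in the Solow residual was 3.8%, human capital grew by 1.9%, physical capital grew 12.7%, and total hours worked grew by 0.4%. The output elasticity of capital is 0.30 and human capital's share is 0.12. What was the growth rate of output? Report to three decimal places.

Output growth was 8.070%.

Labor's share = 1 − 0.3 − 0.12 = 0.58.
Physical capital: 0.3 × 12.7 = 3.81 pp.
Human capital: 0.12 × 1.9 = 0.228 pp.
Total hours worked: 0.58 × 0.4 = 0.232 pp.
Output growth = 3.8 + 4.27 = 8.07%.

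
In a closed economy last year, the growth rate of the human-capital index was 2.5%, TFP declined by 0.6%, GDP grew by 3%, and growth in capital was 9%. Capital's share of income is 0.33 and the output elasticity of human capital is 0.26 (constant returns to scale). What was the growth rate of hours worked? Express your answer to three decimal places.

-0.049%

Labor's share = 1 − 0.33 − 0.26 = 0.41.
gY = gA + 0.33×9 + 0.26×2.5 + 0.41×g.
0.41×g = 3 + 0.6 − 3.62 = -0.02.
g = -0.02 / 0.41 = -0.04878%.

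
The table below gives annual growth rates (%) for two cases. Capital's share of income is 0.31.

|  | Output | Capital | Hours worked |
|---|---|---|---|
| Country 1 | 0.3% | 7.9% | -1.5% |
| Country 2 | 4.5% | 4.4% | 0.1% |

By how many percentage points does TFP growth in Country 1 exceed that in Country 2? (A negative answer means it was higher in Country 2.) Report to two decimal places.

-4.18 percentage points

Labor's share = 1 − 0.31 = 0.69.
Country 1: TFP = 0.3 − 2.449 + 1.035 = -1.114%.
Country 2: TFP = 4.5 − 1.364 − 0.069 = 3.067%.
Difference = -1.114 − (3.067) = -4.181 pp.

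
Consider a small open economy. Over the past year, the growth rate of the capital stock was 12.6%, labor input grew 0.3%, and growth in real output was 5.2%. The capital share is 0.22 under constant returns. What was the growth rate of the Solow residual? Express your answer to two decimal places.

Labor's share = 1 − 0.22 = 0.78.
The capital stock: 0.22 × 12.6 = 2.772 pp.
Labor input: 0.78 × 0.3 = 0.234 pp.
TFP growth = 5.2 − 3.006 = 2.194%.

The Solow residual grew 2.19%.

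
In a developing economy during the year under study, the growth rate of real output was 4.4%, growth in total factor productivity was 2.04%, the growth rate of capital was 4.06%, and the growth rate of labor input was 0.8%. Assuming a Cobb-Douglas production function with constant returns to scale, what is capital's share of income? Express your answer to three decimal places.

α = 0.479

gY = gA + α·gK + (1−α)·gL, so gY − gA − gL = α(gK − gL).
4.4 − 2.04 − 0.8 = α × (4.06 − 0.8).
1.56 = 3.26 α, so α = 0.47853.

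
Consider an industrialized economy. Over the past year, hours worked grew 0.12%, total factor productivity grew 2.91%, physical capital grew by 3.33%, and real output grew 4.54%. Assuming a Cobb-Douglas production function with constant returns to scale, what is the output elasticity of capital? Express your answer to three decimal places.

gY = gA + α·gK + (1−α)·gL, so gY − gA − gL = α(gK − gL).
4.54 − 2.91 − 0.12 = α × (3.33 − 0.12).
1.51 = 3.21 α, so α = 0.4704.

α = 0.470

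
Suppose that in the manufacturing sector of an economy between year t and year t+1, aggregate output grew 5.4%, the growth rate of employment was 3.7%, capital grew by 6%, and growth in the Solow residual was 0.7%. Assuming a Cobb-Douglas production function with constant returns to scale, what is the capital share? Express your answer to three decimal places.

gY = gA + α·gK + (1−α)·gL, so gY − gA − gL = α(gK − gL).
5.4 − 0.7 − 3.7 = α × (6 − 3.7).
1 = 2.3 α, so α = 0.43478.

The capital share is 0.435.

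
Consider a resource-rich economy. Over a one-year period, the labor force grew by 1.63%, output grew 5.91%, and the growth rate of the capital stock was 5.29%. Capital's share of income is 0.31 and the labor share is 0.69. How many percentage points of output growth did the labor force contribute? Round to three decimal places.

Labor's share = 1 − 0.31 = 0.69.
Contribution = share × growth = 0.69 × 1.63 = 1.1247 pp.

1.125 pp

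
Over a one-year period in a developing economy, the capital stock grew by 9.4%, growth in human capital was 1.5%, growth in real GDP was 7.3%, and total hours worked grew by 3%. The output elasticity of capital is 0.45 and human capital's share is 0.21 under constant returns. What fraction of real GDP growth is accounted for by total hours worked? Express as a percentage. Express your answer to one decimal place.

14.0%

Labor's share = 1 − 0.45 − 0.21 = 0.34.
Total hours worked contributed 0.34 × 3 = 1.02 pp.
Share of growth = 1.02 / 7.3 × 100 = 13.973%.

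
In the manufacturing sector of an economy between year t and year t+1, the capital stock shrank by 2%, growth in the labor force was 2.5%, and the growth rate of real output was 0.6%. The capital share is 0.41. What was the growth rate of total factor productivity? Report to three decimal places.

Labor's share = 1 − 0.41 = 0.59.
The capital stock: 0.41 × (-2) = -0.82 pp.
The labor force: 0.59 × 2.5 = 1.475 pp.
TFP growth = 0.6 − 0.655 = -0.055%.

-0.055%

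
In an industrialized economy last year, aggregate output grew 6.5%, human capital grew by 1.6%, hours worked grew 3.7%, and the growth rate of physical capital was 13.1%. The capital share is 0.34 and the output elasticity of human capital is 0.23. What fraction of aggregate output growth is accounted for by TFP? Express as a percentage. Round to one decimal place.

1.3%

Labor's share = 1 − 0.34 − 0.23 = 0.43.
Physical capital: 0.34 × 13.1 = 4.454 pp.
Human capital: 0.23 × 1.6 = 0.368 pp.
Hours worked: 0.43 × 3.7 = 1.591 pp.
TFP growth = 6.5 − 6.413 = 0.087%.
TFP share of growth = 0.087 / 6.5 × 100 = 1.338%.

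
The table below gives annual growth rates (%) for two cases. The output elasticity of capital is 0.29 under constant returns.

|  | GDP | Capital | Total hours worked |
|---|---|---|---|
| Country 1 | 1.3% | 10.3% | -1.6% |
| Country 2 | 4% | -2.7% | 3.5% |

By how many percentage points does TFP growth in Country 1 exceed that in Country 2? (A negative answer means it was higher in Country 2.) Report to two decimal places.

Labor's share = 1 − 0.29 = 0.71.
Country 1: TFP = 1.3 − 2.987 + 1.136 = -0.551%.
Country 2: TFP = 4 + 0.783 − 2.485 = 2.298%.
Difference = -0.551 − (2.298) = -2.849 pp.

-2.85 percentage points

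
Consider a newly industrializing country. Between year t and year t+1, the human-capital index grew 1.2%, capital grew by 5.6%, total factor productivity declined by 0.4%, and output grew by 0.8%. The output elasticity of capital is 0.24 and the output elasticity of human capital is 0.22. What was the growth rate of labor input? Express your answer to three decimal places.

Labor's share = 1 − 0.24 − 0.22 = 0.54.
gY = gA + 0.24×5.6 + 0.22×1.2 + 0.54×g.
0.54×g = 0.8 + 0.4 − 1.608 = -0.408.
g = -0.408 / 0.54 = -0.75556%.

-0.756%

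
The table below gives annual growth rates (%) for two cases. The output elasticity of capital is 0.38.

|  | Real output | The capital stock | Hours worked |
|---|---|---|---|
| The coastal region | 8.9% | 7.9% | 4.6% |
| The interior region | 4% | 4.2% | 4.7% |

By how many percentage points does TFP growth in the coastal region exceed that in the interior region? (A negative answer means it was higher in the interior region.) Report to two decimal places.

3.56 percentage points

Labor's share = 1 − 0.38 = 0.62.
The coastal region: TFP = 8.9 − 3.002 − 2.852 = 3.046%.
The interior region: TFP = 4 − 1.596 − 2.914 = -0.51%.
Difference = 3.046 − (-0.51) = 3.556 pp.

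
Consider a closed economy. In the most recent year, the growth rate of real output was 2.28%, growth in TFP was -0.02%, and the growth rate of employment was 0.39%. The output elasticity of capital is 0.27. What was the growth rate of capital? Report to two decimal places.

Capital growth was 7.46%.

Labor's share = 1 − 0.27 = 0.73.
gY = gA + 0.73×0.39 + 0.27×g.
0.27×g = 2.28 + 0.02 − 0.2847 = 2.0153.
g = 2.0153 / 0.27 = 7.4641%.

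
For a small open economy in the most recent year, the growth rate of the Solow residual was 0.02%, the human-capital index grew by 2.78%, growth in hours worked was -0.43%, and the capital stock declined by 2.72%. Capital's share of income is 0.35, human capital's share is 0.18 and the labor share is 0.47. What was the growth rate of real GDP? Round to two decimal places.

-0.63%

Labor's share = 1 − 0.35 − 0.18 = 0.47.
The capital stock: 0.35 × (-2.72) = -0.952 pp.
The human-capital index: 0.18 × 2.78 = 0.5004 pp.
Hours worked: 0.47 × (-0.43) = -0.2021 pp.
Output growth = 0.02 + (-0.6537) = -0.6337%.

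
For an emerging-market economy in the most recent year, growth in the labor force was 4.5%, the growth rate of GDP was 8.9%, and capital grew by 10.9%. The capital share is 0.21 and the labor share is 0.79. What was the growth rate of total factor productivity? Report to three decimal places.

Total factor productivity grew 3.056%.

Labor's share = 1 − 0.21 = 0.79.
Capital: 0.21 × 10.9 = 2.289 pp.
The labor force: 0.79 × 4.5 = 3.555 pp.
TFP growth = 8.9 − 5.844 = 3.056%.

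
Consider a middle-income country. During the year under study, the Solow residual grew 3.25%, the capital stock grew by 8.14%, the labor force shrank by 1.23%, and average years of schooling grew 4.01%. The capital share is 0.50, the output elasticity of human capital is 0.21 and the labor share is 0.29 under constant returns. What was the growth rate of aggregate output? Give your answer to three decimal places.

Labor's share = 1 − 0.5 − 0.21 = 0.29.
The capital stock: 0.5 × 8.14 = 4.07 pp.
Average years of schooling: 0.21 × 4.01 = 0.8421 pp.
The labor force: 0.29 × (-1.23) = -0.3567 pp.
Output growth = 3.25 + 4.5554 = 7.8054%.

7.805%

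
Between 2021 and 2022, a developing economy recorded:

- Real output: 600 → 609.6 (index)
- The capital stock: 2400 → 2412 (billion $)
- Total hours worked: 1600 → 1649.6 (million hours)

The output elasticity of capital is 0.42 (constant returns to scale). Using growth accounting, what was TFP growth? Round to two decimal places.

-0.41%

Real output growth = (609.6 − 600) / 600 = 1.6%.
The capital stock growth = (2412 − 2400) / 2400 = 0.5%.
Total hours worked growth = (1649.6 − 1600) / 1600 = 3.1%.
Labor's share = 1 − 0.42 = 0.58.
The capital stock: 0.42 × 0.5 = 0.21 pp.
Total hours worked: 0.58 × 3.1 = 1.798 pp.
TFP growth = 1.6 − 2.008 = -0.408%.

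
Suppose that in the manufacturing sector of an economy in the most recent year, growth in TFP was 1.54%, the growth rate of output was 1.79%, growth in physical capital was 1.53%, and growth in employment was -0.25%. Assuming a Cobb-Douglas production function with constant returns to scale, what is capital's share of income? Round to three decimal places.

α = 0.281

gY = gA + α·gK + (1−α)·gL, so gY − gA − gL = α(gK − gL).
1.79 − 1.54 + 0.25 = α × (1.53 − (-0.25)).
0.5 = 1.78 α, so α = 0.2809.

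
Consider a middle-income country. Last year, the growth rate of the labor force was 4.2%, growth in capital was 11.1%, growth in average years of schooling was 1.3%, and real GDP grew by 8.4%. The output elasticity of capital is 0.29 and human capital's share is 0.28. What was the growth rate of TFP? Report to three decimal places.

Labor's share = 1 − 0.29 − 0.28 = 0.43.
Capital: 0.29 × 11.1 = 3.219 pp.
Average years of schooling: 0.28 × 1.3 = 0.364 pp.
The labor force: 0.43 × 4.2 = 1.806 pp.
TFP growth = 8.4 − 5.389 = 3.011%.

3.011%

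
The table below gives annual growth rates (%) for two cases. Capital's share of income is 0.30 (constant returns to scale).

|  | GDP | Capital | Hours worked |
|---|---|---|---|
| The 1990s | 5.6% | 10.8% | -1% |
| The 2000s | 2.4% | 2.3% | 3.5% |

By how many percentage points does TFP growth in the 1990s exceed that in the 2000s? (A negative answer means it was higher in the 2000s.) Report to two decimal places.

3.80 percentage points

Labor's share = 1 − 0.3 = 0.7.
The 1990s: TFP = 5.6 − 3.24 + 0.7 = 3.06%.
The 2000s: TFP = 2.4 − 0.69 − 2.45 = -0.74%.
Difference = 3.06 − (-0.74) = 3.8 pp.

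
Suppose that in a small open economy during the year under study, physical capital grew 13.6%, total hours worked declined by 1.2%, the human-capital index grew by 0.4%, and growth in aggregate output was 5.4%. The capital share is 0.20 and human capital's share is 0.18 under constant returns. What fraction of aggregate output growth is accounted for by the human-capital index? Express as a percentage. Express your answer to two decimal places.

The human-capital index contributed 0.18 × 0.4 = 0.072 pp.
Share of growth = 0.072 / 5.4 × 100 = 1.3333%.

1.33%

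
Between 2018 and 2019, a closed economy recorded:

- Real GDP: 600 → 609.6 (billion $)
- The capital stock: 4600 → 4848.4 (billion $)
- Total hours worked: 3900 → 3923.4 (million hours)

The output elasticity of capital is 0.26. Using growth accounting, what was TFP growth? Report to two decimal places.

Real GDP growth = (609.6 − 600) / 600 = 1.6%.
The capital stock growth = (4848.4 − 4600) / 4600 = 5.4%.
Total hours worked growth = (3923.4 − 3900) / 3900 = 0.6%.
Labor's share = 1 − 0.26 = 0.74.
The capital stock: 0.26 × 5.4 = 1.404 pp.
Total hours worked: 0.74 × 0.6 = 0.444 pp.
TFP growth = 1.6 − 1.848 = -0.248%.

-0.25%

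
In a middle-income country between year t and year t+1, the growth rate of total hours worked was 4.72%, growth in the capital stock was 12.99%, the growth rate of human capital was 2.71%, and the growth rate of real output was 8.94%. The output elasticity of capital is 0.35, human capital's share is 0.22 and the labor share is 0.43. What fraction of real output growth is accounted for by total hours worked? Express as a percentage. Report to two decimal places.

Labor's share = 1 − 0.35 − 0.22 = 0.43.
Total hours worked contributed 0.43 × 4.72 = 2.0296 pp.
Share of growth = 2.0296 / 8.94 × 100 = 22.7025%.

22.70%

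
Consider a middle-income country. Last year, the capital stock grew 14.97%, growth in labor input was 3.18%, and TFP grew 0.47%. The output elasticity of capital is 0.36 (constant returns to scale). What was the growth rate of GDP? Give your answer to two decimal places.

7.89%

Labor's share = 1 − 0.36 = 0.64.
The capital stock: 0.36 × 14.97 = 5.3892 pp.
Labor input: 0.64 × 3.18 = 2.0352 pp.
Output growth = 0.47 + 7.4244 = 7.8944%.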